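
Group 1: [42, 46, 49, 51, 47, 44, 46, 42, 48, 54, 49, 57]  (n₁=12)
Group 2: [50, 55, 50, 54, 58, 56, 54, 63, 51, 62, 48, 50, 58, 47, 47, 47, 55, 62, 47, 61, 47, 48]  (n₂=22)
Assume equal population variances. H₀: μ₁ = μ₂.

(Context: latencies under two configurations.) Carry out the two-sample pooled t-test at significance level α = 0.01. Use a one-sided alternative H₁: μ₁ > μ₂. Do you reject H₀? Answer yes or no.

reject H₀: no

x̄₁=47.917, s₁=4.522, n₁=12
x̄₂=53.182, s₂=5.586, n₂=22
s_p² = [11·4.522² + 21·5.586²]/32 = 27.5059
SE = √(s_p²·(1/12+1/22)) = 1.8821
t = (47.917−53.182)/1.8821 = -2.7974
df = 32
p-value (one-sided, H₁ greater) = 0.99568
At α=0.01: p ≥ α → fail to reject H₀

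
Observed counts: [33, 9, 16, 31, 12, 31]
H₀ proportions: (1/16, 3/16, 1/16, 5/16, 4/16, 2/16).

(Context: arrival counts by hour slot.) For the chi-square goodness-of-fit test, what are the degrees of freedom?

degrees of freedom = 5

df = k − 1 = 6 − 1 = 5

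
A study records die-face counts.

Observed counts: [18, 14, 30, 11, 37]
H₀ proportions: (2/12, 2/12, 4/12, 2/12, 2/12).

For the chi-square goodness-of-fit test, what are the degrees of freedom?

degrees of freedom = 4

df = k − 1 = 5 − 1 = 4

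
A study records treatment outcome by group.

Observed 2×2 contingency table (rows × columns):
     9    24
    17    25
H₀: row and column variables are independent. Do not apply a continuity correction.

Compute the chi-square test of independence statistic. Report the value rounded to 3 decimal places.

test statistic = 1.422

Row totals [33, 42], col totals [26, 49], n=75
χ² = (9−11.44)²/11.44 + (24−21.56)²/21.56 + (17−14.56)²/14.56 + (25−27.44)²/27.44 = 1.4224
df = 1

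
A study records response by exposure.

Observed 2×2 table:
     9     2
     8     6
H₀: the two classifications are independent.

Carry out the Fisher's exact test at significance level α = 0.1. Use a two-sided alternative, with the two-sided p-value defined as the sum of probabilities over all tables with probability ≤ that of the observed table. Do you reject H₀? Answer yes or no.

reject H₀: no

Margins: r₁=11, r₂=14, c₁=17, c₂=8, n=25
p_obs = C(11,9)·C(14,8)/C(25,17); sum pmf over tables with pmf ≤ p_obs
p-value (two-sided) = 0.23368
At α=0.1: p ≥ α → fail to reject H₀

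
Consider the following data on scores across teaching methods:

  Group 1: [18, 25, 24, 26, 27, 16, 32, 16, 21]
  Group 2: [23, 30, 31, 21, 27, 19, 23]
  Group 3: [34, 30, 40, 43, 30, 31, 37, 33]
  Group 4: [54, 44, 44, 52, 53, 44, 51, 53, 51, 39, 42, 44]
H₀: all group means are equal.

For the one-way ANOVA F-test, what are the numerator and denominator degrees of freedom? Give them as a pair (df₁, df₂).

degrees of freedom = [3, 32]

k = 4 groups, N = 36 total
df = (k−1, N−k) = (4−1, 36−4) = (3, 32)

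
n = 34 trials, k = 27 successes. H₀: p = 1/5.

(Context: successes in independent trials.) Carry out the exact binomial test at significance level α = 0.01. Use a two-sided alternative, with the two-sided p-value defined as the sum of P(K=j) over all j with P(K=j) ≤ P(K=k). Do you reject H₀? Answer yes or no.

reject H₀: yes

Exact binomial: n=34, k=27, p₀=1/5=0.2000
P(X=j) = C(n,j)·p₀^j·(1−p₀)^(n−j); p = Σ P(X=j) over j with P(X=j) ≤ P(X=27)
p-value (two-sided) = 0.00000
At α=0.01: p < α → reject H₀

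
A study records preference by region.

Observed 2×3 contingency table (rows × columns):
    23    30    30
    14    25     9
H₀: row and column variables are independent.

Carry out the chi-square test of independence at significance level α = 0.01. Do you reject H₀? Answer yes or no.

reject H₀: no

Row totals [83, 48], col totals [37, 55, 39], n=131
χ² = (23−23.44)²/23.44 + (30−34.85)²/34.85 + (30−24.71)²/24.71 + (14−13.56)²/13.56 + (25−20.15)²/20.15 + (9−14.29)²/14.29 = 4.9539
df = 2
p-value (upper-tail) = 0.08400
At α=0.01: p ≥ α → fail to reject H₀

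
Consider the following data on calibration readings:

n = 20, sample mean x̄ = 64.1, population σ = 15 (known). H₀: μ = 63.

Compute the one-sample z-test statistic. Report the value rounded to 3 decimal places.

SE = σ/√n = 15/√20 = 3.3541
z = (x̄−μ₀)/SE = (64.1−63)/3.3541 = 0.3280

test statistic = 0.328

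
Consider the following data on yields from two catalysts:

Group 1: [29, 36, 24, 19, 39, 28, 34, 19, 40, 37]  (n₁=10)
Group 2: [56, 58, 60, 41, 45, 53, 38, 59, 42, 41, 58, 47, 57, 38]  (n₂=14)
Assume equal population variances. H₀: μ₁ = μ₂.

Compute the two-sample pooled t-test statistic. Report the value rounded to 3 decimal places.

x̄₁=30.500, s₁=7.906, n₁=10
x̄₂=49.500, s₂=8.537, n₂=14
s_p² = [9·7.906² + 13·8.537²]/22 = 68.6364
SE = √(s_p²·(1/10+1/14)) = 3.4302
t = (30.500−49.500)/3.4302 = -5.5390
df = 22

test statistic = -5.539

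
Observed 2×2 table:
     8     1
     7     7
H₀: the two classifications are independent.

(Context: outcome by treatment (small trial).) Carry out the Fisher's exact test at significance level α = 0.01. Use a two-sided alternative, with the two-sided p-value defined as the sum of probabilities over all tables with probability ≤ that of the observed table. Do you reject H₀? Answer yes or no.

Margins: r₁=9, r₂=14, c₁=15, c₂=8, n=23
p_obs = C(9,8)·C(14,7)/C(23,15); sum pmf over tables with pmf ≤ p_obs
p-value (two-sided) = 0.08576
At α=0.01: p ≥ α → fail to reject H₀

reject H₀: no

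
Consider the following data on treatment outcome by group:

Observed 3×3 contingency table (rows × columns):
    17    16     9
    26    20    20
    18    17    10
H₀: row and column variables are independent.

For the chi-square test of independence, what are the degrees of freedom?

degrees of freedom = 4

df = (r−1)(c−1) = (3−1)·(3−1) = 4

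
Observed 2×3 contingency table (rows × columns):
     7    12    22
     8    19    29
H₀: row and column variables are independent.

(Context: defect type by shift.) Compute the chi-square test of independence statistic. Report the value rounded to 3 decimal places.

Row totals [41, 56], col totals [15, 31, 51], n=97
χ² = (7−6.34)²/6.34 + (12−13.10)²/13.10 + (22−21.56)²/21.56 + (8−8.66)²/8.66 + (19−17.90)²/17.90 + (29−29.44)²/29.44 = 0.2956
df = 2

test statistic = 0.296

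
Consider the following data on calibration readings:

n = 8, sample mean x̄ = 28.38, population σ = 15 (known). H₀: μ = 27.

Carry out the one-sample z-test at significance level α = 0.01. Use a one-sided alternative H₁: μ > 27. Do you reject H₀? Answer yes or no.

SE = σ/√n = 15/√8 = 5.3033
z = (x̄−μ₀)/SE = (28.38−27)/5.3033 = 0.2602
p-value (one-sided, H₁ greater) = 0.39735
At α=0.01: p ≥ α → fail to reject H₀

reject H₀: no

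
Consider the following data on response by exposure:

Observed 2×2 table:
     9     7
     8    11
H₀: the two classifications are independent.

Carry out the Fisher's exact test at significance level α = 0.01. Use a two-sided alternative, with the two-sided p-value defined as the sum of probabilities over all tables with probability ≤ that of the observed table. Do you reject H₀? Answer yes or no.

reject H₀: no

Margins: r₁=16, r₂=19, c₁=17, c₂=18, n=35
p_obs = C(16,9)·C(19,8)/C(35,17); sum pmf over tables with pmf ≤ p_obs
p-value (two-sided) = 0.50509
At α=0.01: p ≥ α → fail to reject H₀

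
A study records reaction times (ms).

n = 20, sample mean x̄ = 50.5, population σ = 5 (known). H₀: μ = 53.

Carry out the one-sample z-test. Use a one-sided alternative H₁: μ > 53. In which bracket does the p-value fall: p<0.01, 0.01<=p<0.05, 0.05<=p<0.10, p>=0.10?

p-value bracket: p>=0.10

SE = σ/√n = 5/√20 = 1.1180
z = (x̄−μ₀)/SE = (50.5−53)/1.1180 = -2.2361
p-value (one-sided, H₁ greater) = 0.98733
→ bracket: p>=0.10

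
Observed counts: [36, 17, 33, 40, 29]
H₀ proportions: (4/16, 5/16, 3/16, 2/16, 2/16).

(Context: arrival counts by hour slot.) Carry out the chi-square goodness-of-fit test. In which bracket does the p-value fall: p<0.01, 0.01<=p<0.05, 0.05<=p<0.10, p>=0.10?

p-value bracket: p<0.01

n = 155; E_i = n·p_i = [38.75, 48.44, 29.06, 19.38, 19.38]
χ² = (36−38.75)²/38.75 + (17−48.44)²/48.44 + (33−29.06)²/29.06 + (40−19.38)²/19.38 + (29−19.38)²/19.38 = 47.8697
df = 4
p-value (upper-tail) = 0.00000
→ bracket: p<0.01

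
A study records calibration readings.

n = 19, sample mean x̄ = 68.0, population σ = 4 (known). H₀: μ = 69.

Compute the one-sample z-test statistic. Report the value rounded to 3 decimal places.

SE = σ/√n = 4/√19 = 0.9177
z = (x̄−μ₀)/SE = (68.0−69)/0.9177 = -1.0897

test statistic = -1.090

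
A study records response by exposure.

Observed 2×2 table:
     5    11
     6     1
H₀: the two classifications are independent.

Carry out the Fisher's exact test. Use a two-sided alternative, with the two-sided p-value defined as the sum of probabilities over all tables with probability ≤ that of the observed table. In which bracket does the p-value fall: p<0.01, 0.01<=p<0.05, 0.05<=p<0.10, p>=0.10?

Margins: r₁=16, r₂=7, c₁=11, c₂=12, n=23
p_obs = C(16,5)·C(7,6)/C(23,11); sum pmf over tables with pmf ≤ p_obs
p-value (two-sided) = 0.02719
→ bracket: 0.01<=p<0.05

p-value bracket: 0.01<=p<0.05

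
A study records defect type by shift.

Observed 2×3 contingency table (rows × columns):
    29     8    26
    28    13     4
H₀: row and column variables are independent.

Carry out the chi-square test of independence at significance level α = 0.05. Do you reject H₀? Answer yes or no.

Row totals [63, 45], col totals [57, 21, 30], n=108
χ² = (29−33.25)²/33.25 + (8−12.25)²/12.25 + (26−17.50)²/17.50 + (28−23.75)²/23.75 + (13−8.75)²/8.75 + (4−12.50)²/12.50 = 14.7511
df = 2
p-value (upper-tail) = 0.00063
At α=0.05: p < α → reject H₀

reject H₀: yes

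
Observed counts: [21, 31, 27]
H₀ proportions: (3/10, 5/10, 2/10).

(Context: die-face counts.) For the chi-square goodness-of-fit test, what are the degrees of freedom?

df = k − 1 = 3 − 1 = 2

degrees of freedom = 2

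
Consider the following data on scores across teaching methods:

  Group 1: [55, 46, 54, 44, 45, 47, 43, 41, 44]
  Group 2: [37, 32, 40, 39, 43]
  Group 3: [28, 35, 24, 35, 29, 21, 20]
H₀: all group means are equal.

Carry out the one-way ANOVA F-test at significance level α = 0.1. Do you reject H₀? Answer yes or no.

Group means [46.56, 38.20, 27.43], grand mean 38.190
SSB = Σnᵢ(x̄ᵢ−x̄)² = 1440.502; SSW = ΣΣ(x−x̄ᵢ)² = 478.737
MSB = 1440.502/2 = 720.2508; MSW = 478.737/18 = 26.5965
F = MSB/MSW = 27.0807
df = (2, 18)
p-value (upper-tail) = 0.00000
At α=0.1: p < α → reject H₀

reject H₀: yes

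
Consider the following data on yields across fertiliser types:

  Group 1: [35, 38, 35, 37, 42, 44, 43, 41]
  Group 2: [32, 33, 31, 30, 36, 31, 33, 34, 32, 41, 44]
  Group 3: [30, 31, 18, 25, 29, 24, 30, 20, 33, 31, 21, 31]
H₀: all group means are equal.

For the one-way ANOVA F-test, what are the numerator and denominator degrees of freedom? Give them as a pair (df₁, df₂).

k = 3 groups, N = 31 total
df = (k−1, N−k) = (3−1, 31−3) = (2, 28)

degrees of freedom = [2, 28]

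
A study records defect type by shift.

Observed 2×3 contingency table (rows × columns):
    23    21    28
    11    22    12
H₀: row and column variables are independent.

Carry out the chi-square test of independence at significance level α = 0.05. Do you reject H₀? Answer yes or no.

Row totals [72, 45], col totals [34, 43, 40], n=117
χ² = (23−20.92)²/20.92 + (21−26.46)²/26.46 + (28−24.62)²/24.62 + (11−13.08)²/13.08 + (22−16.54)²/16.54 + (12−15.38)²/15.38 = 4.6768
df = 2
p-value (upper-tail) = 0.09648
At α=0.05: p ≥ α → fail to reject H₀

reject H₀: no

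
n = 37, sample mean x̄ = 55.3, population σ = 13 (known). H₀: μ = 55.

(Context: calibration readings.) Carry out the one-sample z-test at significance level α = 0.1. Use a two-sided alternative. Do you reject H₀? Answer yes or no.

reject H₀: no

SE = σ/√n = 13/√37 = 2.1372
z = (x̄−μ₀)/SE = (55.3−55)/2.1372 = 0.1404
p-value (two-sided) = 0.88837
At α=0.1: p ≥ α → fail to reject H₀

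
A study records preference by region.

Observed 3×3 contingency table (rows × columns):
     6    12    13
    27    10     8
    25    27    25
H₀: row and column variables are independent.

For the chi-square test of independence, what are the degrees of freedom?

degrees of freedom = 4

df = (r−1)(c−1) = (3−1)·(3−1) = 4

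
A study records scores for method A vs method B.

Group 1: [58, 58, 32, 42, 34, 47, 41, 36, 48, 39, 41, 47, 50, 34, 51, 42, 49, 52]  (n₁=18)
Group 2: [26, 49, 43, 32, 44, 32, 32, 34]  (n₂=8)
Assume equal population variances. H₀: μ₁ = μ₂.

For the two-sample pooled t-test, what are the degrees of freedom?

degrees of freedom = 24

df = n₁ + n₂ − 2 = 18 + 8 − 2 = 24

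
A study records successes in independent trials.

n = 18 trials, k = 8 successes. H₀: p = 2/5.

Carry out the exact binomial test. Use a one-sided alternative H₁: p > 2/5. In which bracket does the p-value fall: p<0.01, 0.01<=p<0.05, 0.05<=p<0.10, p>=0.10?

p-value bracket: p>=0.10

Exact binomial: n=18, k=8, p₀=2/5=0.4000
P(X≥8) from Σ C(n,i)·p₀^i·(1−p₀)^(n−i)
p-value (one-sided, H₁ greater) = 0.43656
→ bracket: p>=0.10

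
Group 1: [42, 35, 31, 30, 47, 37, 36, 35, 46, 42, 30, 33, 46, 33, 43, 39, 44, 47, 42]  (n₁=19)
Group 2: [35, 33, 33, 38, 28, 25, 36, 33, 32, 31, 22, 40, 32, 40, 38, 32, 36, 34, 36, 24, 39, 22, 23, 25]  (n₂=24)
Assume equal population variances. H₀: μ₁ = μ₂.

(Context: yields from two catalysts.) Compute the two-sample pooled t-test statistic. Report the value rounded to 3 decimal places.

test statistic = 3.823

x̄₁=38.842, s₁=5.947, n₁=19
x̄₂=31.958, s₂=5.797, n₂=24
s_p² = [18·5.947² + 23·5.797²]/41 = 34.3777
SE = √(s_p²·(1/19+1/24)) = 1.8005
t = (38.842−31.958)/1.8005 = 3.8233
df = 41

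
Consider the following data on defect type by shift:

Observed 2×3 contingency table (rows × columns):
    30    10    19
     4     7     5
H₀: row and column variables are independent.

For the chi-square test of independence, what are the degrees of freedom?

degrees of freedom = 2

df = (r−1)(c−1) = (2−1)·(3−1) = 2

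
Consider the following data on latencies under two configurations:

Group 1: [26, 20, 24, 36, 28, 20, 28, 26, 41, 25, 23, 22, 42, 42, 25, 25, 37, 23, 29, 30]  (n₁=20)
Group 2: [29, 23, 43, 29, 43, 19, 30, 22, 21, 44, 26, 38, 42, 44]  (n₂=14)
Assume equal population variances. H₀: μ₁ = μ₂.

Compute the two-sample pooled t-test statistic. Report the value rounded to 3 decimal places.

test statistic = -1.312

x̄₁=28.600, s₁=7.141, n₁=20
x̄₂=32.357, s₂=9.580, n₂=14
s_p² = [19·7.141² + 13·9.580²]/32 = 67.5629
SE = √(s_p²·(1/20+1/14)) = 2.8643
t = (28.600−32.357)/2.8643 = -1.3117
df = 32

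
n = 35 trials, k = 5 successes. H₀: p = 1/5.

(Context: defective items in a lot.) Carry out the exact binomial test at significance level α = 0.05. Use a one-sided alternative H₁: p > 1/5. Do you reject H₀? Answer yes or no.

Exact binomial: n=35, k=5, p₀=1/5=0.2000
P(X≥5) from Σ C(n,i)·p₀^i·(1−p₀)^(n−i)
p-value (one-sided, H₁ greater) = 0.85651
At α=0.05: p ≥ α → fail to reject H₀

reject H₀: no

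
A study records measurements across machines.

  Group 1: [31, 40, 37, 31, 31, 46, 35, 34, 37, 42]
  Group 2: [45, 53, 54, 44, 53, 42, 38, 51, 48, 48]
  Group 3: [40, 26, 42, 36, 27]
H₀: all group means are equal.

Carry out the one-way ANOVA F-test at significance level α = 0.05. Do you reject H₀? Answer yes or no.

reject H₀: yes

Group means [36.40, 47.60, 34.20], grand mean 40.440
SSB = Σnᵢ(x̄ᵢ−x̄)² = 870.560; SSW = ΣΣ(x−x̄ᵢ)² = 703.600
MSB = 870.560/2 = 435.2800; MSW = 703.600/22 = 31.9818
F = MSB/MSW = 13.6102
df = (2, 22)
p-value (upper-tail) = 0.00014
At α=0.05: p < α → reject H₀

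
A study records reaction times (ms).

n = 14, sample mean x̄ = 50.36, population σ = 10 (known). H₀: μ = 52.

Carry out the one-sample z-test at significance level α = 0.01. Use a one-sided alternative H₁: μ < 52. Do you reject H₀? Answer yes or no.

reject H₀: no

SE = σ/√n = 10/√14 = 2.6726
z = (x̄−μ₀)/SE = (50.36−52)/2.6726 = -0.6136
p-value (one-sided, H₁ less) = 0.26973
At α=0.01: p ≥ α → fail to reject H₀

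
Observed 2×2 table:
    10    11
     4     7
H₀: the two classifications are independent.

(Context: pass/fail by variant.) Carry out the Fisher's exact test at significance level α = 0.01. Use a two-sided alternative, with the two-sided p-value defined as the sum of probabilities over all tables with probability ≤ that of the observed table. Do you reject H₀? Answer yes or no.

Margins: r₁=21, r₂=11, c₁=14, c₂=18, n=32
p_obs = C(21,10)·C(11,4)/C(32,14); sum pmf over tables with pmf ≤ p_obs
p-value (two-sided) = 0.71195
At α=0.01: p ≥ α → fail to reject H₀

reject H₀: no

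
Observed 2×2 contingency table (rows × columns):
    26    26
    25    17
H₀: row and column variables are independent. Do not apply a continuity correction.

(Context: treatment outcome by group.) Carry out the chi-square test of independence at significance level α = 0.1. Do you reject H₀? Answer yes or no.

Row totals [52, 42], col totals [51, 43], n=94
χ² = (26−28.21)²/28.21 + (26−23.79)²/23.79 + (25−22.79)²/22.79 + (17−19.21)²/19.21 = 0.8491
df = 1
p-value (upper-tail) = 0.35680
At α=0.1: p ≥ α → fail to reject H₀

reject H₀: no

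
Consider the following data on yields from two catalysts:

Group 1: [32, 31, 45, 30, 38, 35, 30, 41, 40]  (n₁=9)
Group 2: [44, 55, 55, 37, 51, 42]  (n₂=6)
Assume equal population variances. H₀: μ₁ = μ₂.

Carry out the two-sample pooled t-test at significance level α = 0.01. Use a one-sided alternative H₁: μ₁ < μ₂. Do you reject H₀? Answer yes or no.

reject H₀: yes

x̄₁=35.778, s₁=5.472, n₁=9
x̄₂=47.333, s₂=7.448, n₂=6
s_p² = [8·5.472² + 5·7.448²]/13 = 39.7607
SE = √(s_p²·(1/9+1/6)) = 3.3233
t = (35.778−47.333)/3.3233 = -3.4771
df = 13
p-value (one-sided, H₁ less) = 0.00204
At α=0.01: p < α → reject H₀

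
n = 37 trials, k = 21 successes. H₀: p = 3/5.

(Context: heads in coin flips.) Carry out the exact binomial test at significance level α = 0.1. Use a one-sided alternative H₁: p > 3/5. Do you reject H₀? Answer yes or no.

reject H₀: no

Exact binomial: n=37, k=21, p₀=3/5=0.6000
P(X≥21) from Σ C(n,i)·p₀^i·(1−p₀)^(n−i)
p-value (one-sided, H₁ greater) = 0.71811
At α=0.1: p ≥ α → fail to reject H₀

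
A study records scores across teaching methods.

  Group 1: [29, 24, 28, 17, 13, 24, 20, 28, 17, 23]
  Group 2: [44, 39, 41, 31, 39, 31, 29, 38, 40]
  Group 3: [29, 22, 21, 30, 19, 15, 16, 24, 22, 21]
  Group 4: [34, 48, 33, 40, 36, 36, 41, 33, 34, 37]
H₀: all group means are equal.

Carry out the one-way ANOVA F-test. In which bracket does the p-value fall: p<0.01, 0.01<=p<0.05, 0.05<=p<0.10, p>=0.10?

p-value bracket: p<0.01

Group means [22.30, 36.89, 21.90, 37.20], grand mean 29.385
SSB = Σnᵢ(x̄ᵢ−x̄)² = 2179.742; SSW = ΣΣ(x−x̄ᵢ)² = 893.489
MSB = 2179.742/3 = 726.5806; MSW = 893.489/35 = 25.5283
F = MSB/MSW = 28.4618
df = (3, 35)
p-value (upper-tail) = 0.00000
→ bracket: p<0.01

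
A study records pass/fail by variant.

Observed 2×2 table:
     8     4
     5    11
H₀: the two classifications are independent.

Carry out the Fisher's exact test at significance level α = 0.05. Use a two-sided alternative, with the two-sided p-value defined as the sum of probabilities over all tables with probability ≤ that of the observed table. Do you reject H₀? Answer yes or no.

Margins: r₁=12, r₂=16, c₁=13, c₂=15, n=28
p_obs = C(12,8)·C(16,5)/C(28,13); sum pmf over tables with pmf ≤ p_obs
p-value (two-sided) = 0.12482
At α=0.05: p ≥ α → fail to reject H₀

reject H₀: no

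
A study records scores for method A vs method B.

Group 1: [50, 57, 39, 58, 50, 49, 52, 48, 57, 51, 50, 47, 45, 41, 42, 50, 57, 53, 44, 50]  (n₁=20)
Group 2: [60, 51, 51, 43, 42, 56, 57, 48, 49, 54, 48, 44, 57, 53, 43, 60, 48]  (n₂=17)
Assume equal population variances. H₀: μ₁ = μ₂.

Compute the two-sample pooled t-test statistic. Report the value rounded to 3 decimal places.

x̄₁=49.500, s₁=5.434, n₁=20
x̄₂=50.824, s₂=5.919, n₂=17
s_p² = [19·5.434² + 16·5.919²]/35 = 32.0420
SE = √(s_p²·(1/20+1/17)) = 1.8673
t = (49.500−50.824)/1.8673 = -0.7088
df = 35

test statistic = -0.709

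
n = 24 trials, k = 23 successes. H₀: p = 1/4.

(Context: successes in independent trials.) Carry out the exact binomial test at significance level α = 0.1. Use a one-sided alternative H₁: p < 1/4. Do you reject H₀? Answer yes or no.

Exact binomial: n=24, k=23, p₀=1/4=0.2500
P(X≤23) from Σ C(n,i)·p₀^i·(1−p₀)^(n−i)
p-value (one-sided, H₁ less) = 1.00000
At α=0.1: p ≥ α → fail to reject H₀

reject H₀: no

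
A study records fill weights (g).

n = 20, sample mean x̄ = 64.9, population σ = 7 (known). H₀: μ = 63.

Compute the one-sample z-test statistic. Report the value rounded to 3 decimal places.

SE = σ/√n = 7/√20 = 1.5652
z = (x̄−μ₀)/SE = (64.9−63)/1.5652 = 1.2139

test statistic = 1.214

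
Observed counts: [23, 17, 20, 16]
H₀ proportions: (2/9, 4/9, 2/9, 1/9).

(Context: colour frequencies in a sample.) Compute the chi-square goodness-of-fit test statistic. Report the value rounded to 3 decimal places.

n = 76; E_i = n·p_i = [16.89, 33.78, 16.89, 8.44]
χ² = (23−16.89)²/16.89 + (17−33.78)²/33.78 + (20−16.89)²/16.89 + (16−8.44)²/8.44 = 17.8783
df = 3

test statistic = 17.878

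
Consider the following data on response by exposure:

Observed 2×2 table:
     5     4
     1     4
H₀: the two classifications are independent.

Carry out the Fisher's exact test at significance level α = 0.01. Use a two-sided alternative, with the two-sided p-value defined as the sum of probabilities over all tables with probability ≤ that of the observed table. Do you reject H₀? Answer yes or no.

Margins: r₁=9, r₂=5, c₁=6, c₂=8, n=14
p_obs = C(9,5)·C(5,1)/C(14,6); sum pmf over tables with pmf ≤ p_obs
p-value (two-sided) = 0.30070
At α=0.01: p ≥ α → fail to reject H₀

reject H₀: no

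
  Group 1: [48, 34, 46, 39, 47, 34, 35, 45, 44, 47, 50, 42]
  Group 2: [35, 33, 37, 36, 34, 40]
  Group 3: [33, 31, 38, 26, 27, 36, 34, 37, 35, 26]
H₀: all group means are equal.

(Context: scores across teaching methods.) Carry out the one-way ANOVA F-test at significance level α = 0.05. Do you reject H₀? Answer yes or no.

reject H₀: yes

Group means [42.58, 35.83, 32.30], grand mean 37.464
SSB = Σnᵢ(x̄ᵢ−x̄)² = 597.114; SSW = ΣΣ(x−x̄ᵢ)² = 579.850
MSB = 597.114/2 = 298.5571; MSW = 579.850/25 = 23.1940
F = MSB/MSW = 12.8722
df = (2, 25)
p-value (upper-tail) = 0.00014
At α=0.05: p < α → reject H₀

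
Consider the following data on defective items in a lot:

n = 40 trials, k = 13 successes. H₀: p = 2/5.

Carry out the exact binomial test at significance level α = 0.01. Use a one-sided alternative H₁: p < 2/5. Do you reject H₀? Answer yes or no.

Exact binomial: n=40, k=13, p₀=2/5=0.4000
P(X≤13) from Σ C(n,i)·p₀^i·(1−p₀)^(n−i)
p-value (one-sided, H₁ less) = 0.21116
At α=0.01: p ≥ α → fail to reject H₀

reject H₀: no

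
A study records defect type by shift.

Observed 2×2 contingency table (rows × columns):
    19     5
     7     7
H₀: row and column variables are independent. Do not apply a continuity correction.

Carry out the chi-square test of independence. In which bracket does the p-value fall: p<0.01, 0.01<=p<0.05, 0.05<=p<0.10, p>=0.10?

p-value bracket: 0.05<=p<0.10

Row totals [24, 14], col totals [26, 12], n=38
χ² = (19−16.42)²/16.42 + (5−7.58)²/7.58 + (7−9.58)²/9.58 + (7−4.42)²/4.42 = 3.4813
df = 1
p-value (upper-tail) = 0.06207
→ bracket: 0.05<=p<0.10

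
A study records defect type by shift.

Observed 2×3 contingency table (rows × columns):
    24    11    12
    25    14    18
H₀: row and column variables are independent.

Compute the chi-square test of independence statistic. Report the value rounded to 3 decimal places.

Row totals [47, 57], col totals [49, 25, 30], n=104
χ² = (24−22.14)²/22.14 + (11−11.30)²/11.30 + (12−13.56)²/13.56 + (25−26.86)²/26.86 + (14−13.70)²/13.70 + (18−16.44)²/16.44 = 0.6246
df = 2

test statistic = 0.625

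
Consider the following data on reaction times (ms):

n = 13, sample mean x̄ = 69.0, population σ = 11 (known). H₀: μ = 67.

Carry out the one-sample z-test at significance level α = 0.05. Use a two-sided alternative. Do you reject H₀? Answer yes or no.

reject H₀: no

SE = σ/√n = 11/√13 = 3.0509
z = (x̄−μ₀)/SE = (69.0−67)/3.0509 = 0.6556
p-value (two-sided) = 0.51211
At α=0.05: p ≥ α → fail to reject H₀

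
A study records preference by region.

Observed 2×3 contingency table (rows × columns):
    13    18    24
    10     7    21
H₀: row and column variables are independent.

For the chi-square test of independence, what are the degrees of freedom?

degrees of freedom = 2

df = (r−1)(c−1) = (2−1)·(3−1) = 2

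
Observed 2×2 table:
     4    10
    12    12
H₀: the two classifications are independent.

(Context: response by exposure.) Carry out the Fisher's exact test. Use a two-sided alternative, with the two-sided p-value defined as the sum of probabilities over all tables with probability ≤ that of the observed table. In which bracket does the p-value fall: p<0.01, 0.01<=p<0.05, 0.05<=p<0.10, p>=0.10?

p-value bracket: p>=0.10

Margins: r₁=14, r₂=24, c₁=16, c₂=22, n=38
p_obs = C(14,4)·C(24,12)/C(38,16); sum pmf over tables with pmf ≤ p_obs
p-value (two-sided) = 0.30871
→ bracket: p>=0.10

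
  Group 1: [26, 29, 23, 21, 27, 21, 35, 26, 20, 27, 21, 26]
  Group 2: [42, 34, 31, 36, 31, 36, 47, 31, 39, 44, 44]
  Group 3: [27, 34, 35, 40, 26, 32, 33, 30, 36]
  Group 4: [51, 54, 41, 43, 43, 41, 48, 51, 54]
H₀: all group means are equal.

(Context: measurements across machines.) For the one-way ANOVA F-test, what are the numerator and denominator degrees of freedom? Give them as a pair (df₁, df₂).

degrees of freedom = [3, 37]

k = 4 groups, N = 41 total
df = (k−1, N−k) = (4−1, 41−4) = (3, 37)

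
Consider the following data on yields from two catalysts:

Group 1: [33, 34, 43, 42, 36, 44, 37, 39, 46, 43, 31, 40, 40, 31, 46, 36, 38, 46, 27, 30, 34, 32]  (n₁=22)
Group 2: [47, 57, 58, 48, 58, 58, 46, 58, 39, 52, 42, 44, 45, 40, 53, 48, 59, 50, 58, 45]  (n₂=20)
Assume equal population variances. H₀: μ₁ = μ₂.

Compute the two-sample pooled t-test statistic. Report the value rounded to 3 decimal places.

x̄₁=37.636, s₁=5.712, n₁=22
x̄₂=50.250, s₂=6.750, n₂=20
s_p² = [21·5.712² + 19·6.750²]/40 = 38.7710
SE = √(s_p²·(1/22+1/20)) = 1.9238
t = (37.636−50.250)/1.9238 = -6.5567
df = 40

test statistic = -6.557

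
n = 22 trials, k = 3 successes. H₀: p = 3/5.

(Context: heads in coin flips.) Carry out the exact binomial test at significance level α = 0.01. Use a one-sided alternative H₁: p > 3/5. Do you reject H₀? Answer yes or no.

Exact binomial: n=22, k=3, p₀=3/5=0.6000
P(X≥3) from Σ C(n,i)·p₀^i·(1−p₀)^(n−i)
p-value (one-sided, H₁ greater) = 1.00000
At α=0.01: p ≥ α → fail to reject H₀

reject H₀: no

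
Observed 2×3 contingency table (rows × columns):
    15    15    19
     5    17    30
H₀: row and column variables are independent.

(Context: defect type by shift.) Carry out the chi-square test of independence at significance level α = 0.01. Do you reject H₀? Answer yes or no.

Row totals [49, 52], col totals [20, 32, 49], n=101
χ² = (15−9.70)²/9.70 + (15−15.52)²/15.52 + (19−23.77)²/23.77 + (5−10.30)²/10.30 + (17−16.48)²/16.48 + (30−25.23)²/25.23 = 7.5119
df = 2
p-value (upper-tail) = 0.02338
At α=0.01: p ≥ α → fail to reject H₀

reject H₀: no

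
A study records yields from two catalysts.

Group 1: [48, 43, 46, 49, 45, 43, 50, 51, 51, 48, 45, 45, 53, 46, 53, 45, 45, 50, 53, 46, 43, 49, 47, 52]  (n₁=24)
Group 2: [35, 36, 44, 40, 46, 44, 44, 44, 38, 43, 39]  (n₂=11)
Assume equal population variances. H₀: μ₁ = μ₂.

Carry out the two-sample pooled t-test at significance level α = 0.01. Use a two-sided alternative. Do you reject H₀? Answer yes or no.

reject H₀: yes

x̄₁=47.750, s₁=3.300, n₁=24
x̄₂=41.182, s₂=3.737, n₂=11
s_p² = [23·3.300² + 10·3.737²]/33 = 11.8223
SE = √(s_p²·(1/24+1/11)) = 1.2519
t = (47.750−41.182)/1.2519 = 5.2464
df = 33
p-value (two-sided) = 0.00001
At α=0.01: p < α → reject H₀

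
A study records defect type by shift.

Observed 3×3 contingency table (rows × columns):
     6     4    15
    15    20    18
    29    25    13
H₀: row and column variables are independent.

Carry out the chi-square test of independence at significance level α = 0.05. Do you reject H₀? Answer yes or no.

Row totals [25, 53, 67], col totals [50, 49, 46], n=145
χ² = (6−8.62)²/8.62 + (4−8.45)²/8.45 + (15−7.93)²/7.93 + (15−18.28)²/18.28 + (20−17.91)²/17.91 + (18−16.81)²/16.81 + (29−23.10)²/23.10 + (25−22.64)²/22.64 + (13−21.26)²/21.26 = 15.3109
df = 4
p-value (upper-tail) = 0.00410
At α=0.05: p < α → reject H₀

reject H₀: yes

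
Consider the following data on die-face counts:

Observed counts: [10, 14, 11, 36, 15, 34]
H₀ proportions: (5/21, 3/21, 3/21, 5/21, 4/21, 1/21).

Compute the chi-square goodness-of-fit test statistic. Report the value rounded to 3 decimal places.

n = 120; E_i = n·p_i = [28.57, 17.14, 17.14, 28.57, 22.86, 5.71]
χ² = (10−28.57)²/28.57 + (14−17.14)²/17.14 + (11−17.14)²/17.14 + (36−28.57)²/28.57 + (15−22.86)²/22.86 + (34−5.71)²/5.71 = 159.4954
df = 5

test statistic = 159.495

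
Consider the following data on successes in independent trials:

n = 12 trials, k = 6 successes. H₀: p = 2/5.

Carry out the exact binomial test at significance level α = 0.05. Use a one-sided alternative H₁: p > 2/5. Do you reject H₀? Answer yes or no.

reject H₀: no

Exact binomial: n=12, k=6, p₀=2/5=0.4000
P(X≥6) from Σ C(n,i)·p₀^i·(1−p₀)^(n−i)
p-value (one-sided, H₁ greater) = 0.33479
At α=0.05: p ≥ α → fail to reject H₀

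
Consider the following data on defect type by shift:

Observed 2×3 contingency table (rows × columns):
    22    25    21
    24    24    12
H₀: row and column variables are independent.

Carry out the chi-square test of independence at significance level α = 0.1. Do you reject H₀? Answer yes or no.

Row totals [68, 60], col totals [46, 49, 33], n=128
χ² = (22−24.44)²/24.44 + (25−26.03)²/26.03 + (21−17.53)²/17.53 + (24−21.56)²/21.56 + (24−22.97)²/22.97 + (12−15.47)²/15.47 = 2.0700
df = 2
p-value (upper-tail) = 0.35523
At α=0.1: p ≥ α → fail to reject H₀

reject H₀: no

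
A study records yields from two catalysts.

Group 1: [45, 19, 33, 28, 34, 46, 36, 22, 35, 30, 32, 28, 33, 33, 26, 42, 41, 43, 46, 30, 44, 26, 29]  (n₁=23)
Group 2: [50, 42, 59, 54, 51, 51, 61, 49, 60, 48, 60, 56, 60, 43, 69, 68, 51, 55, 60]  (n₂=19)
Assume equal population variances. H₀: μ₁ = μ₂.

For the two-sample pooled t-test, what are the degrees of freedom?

df = n₁ + n₂ − 2 = 23 + 19 − 2 = 40

degrees of freedom = 40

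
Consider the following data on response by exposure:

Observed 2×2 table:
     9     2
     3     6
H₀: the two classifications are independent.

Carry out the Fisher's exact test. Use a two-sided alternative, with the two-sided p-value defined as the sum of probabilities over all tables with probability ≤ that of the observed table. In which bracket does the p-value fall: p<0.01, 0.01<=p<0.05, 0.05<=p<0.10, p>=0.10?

p-value bracket: 0.05<=p<0.10

Margins: r₁=11, r₂=9, c₁=12, c₂=8, n=20
p_obs = C(11,9)·C(9,3)/C(20,12); sum pmf over tables with pmf ≤ p_obs
p-value (two-sided) = 0.06478
→ bracket: 0.05<=p<0.10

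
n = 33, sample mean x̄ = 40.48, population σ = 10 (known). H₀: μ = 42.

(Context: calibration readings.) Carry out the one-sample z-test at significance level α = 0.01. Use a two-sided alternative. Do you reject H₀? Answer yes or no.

SE = σ/√n = 10/√33 = 1.7408
z = (x̄−μ₀)/SE = (40.48−42)/1.7408 = -0.8732
p-value (two-sided) = 0.38257
At α=0.01: p ≥ α → fail to reject H₀

reject H₀: no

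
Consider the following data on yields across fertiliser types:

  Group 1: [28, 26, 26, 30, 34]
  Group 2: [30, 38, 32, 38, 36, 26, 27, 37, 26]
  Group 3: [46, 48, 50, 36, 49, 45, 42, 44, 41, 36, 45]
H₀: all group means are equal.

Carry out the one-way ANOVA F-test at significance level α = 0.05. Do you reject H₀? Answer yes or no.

reject H₀: yes

Group means [28.80, 32.22, 43.82], grand mean 36.640
SSB = Σnᵢ(x̄ᵢ−x̄)² = 1049.768; SSW = ΣΣ(x−x̄ᵢ)² = 481.992
MSB = 1049.768/2 = 524.8840; MSW = 481.992/22 = 21.9087
F = MSB/MSW = 23.9578
df = (2, 22)
p-value (upper-tail) = 0.00000
At α=0.05: p < α → reject H₀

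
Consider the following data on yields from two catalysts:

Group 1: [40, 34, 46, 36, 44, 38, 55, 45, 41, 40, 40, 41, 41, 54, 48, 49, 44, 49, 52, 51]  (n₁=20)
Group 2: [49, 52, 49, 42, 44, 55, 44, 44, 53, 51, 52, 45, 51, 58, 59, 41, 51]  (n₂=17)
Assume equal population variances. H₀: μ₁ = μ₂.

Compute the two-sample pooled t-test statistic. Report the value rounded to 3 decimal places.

x̄₁=44.400, s₁=5.968, n₁=20
x̄₂=49.412, s₂=5.386, n₂=17
s_p² = [19·5.968² + 16·5.386²]/35 = 32.5976
SE = √(s_p²·(1/20+1/17)) = 1.8835
t = (44.400−49.412)/1.8835 = -2.6609
df = 35

test statistic = -2.661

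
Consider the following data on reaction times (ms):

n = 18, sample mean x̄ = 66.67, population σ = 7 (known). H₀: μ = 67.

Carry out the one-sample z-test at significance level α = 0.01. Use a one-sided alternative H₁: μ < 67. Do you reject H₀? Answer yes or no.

SE = σ/√n = 7/√18 = 1.6499
z = (x̄−μ₀)/SE = (66.67−67)/1.6499 = -0.2000
p-value (one-sided, H₁ less) = 0.42074
At α=0.01: p ≥ α → fail to reject H₀

reject H₀: no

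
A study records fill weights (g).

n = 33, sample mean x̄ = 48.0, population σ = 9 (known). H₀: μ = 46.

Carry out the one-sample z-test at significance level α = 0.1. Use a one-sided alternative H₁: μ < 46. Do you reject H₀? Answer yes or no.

SE = σ/√n = 9/√33 = 1.5667
z = (x̄−μ₀)/SE = (48.0−46)/1.5667 = 1.2766
p-value (one-sided, H₁ less) = 0.89912
At α=0.1: p ≥ α → fail to reject H₀

reject H₀: no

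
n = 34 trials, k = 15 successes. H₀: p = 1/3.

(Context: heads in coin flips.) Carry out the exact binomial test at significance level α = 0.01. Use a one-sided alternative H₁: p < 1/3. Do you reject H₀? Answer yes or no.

reject H₀: no

Exact binomial: n=34, k=15, p₀=1/3=0.3333
P(X≤15) from Σ C(n,i)·p₀^i·(1−p₀)^(n−i)
p-value (one-sided, H₁ less) = 0.93271
At α=0.01: p ≥ α → fail to reject H₀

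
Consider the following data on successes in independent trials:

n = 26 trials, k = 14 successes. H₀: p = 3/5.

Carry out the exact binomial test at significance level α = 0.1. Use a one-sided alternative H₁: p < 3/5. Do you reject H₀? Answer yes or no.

Exact binomial: n=26, k=14, p₀=3/5=0.6000
P(X≤14) from Σ C(n,i)·p₀^i·(1−p₀)^(n−i)
p-value (one-sided, H₁ less) = 0.32632
At α=0.1: p ≥ α → fail to reject H₀

reject H₀: no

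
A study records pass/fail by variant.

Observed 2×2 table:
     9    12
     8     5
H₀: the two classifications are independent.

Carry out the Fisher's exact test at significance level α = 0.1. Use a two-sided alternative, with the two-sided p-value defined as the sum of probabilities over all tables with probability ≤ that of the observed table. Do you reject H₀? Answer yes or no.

Margins: r₁=21, r₂=13, c₁=17, c₂=17, n=34
p_obs = C(21,9)·C(13,8)/C(34,17); sum pmf over tables with pmf ≤ p_obs
p-value (two-sided) = 0.48127
At α=0.1: p ≥ α → fail to reject H₀

reject H₀: no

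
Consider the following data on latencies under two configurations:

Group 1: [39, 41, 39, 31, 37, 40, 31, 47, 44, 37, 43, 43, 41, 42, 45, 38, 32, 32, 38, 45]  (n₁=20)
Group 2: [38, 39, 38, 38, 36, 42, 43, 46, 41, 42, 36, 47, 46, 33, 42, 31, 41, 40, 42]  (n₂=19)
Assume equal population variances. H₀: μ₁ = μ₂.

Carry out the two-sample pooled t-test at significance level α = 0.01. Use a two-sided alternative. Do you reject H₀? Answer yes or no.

x̄₁=39.250, s₁=4.844, n₁=20
x̄₂=40.053, s₂=4.236, n₂=19
s_p² = [19·4.844² + 18·4.236²]/37 = 20.7756
SE = √(s_p²·(1/20+1/19)) = 1.4602
t = (39.250−40.053)/1.4602 = -0.5497
df = 37
p-value (two-sided) = 0.58585
At α=0.01: p ≥ α → fail to reject H₀

reject H₀: no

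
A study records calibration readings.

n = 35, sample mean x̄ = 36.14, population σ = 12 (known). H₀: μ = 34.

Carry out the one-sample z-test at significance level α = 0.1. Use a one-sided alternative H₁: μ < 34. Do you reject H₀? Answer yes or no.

reject H₀: no

SE = σ/√n = 12/√35 = 2.0284
z = (x̄−μ₀)/SE = (36.14−34)/2.0284 = 1.0550
p-value (one-sided, H₁ less) = 0.85430
At α=0.1: p ≥ α → fail to reject H₀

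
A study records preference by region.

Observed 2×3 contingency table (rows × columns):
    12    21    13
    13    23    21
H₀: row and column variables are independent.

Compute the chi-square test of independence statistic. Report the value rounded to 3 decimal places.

Row totals [46, 57], col totals [25, 44, 34], n=103
χ² = (12−11.17)²/11.17 + (21−19.65)²/19.65 + (13−15.18)²/15.18 + (13−13.83)²/13.83 + (23−24.35)²/24.35 + (21−18.82)²/18.82 = 0.8482
df = 2

test statistic = 0.848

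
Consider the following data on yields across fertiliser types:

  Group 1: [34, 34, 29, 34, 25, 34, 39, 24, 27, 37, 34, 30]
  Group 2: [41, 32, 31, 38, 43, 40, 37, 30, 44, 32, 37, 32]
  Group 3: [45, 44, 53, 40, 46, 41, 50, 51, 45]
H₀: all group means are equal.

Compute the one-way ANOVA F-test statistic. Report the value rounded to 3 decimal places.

Group means [31.75, 36.42, 46.11], grand mean 37.364
SSB = Σnᵢ(x̄ᵢ−x̄)² = 1077.581; SSW = ΣΣ(x−x̄ᵢ)² = 668.056
MSB = 1077.581/2 = 538.7904; MSW = 668.056/30 = 22.2685
F = MSB/MSW = 24.1952
df = (2, 30)

test statistic = 24.195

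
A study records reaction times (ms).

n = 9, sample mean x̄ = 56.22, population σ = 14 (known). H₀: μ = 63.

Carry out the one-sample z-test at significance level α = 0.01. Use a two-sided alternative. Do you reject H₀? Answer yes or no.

SE = σ/√n = 14/√9 = 4.6667
z = (x̄−μ₀)/SE = (56.22−63)/4.6667 = -1.4529
p-value (two-sided) = 0.14626
At α=0.01: p ≥ α → fail to reject H₀

reject H₀: no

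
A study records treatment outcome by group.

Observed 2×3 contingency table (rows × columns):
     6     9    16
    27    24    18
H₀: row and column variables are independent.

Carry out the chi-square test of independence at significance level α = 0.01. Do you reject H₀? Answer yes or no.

reject H₀: no

Row totals [31, 69], col totals [33, 33, 34], n=100
χ² = (6−10.23)²/10.23 + (9−10.23)²/10.23 + (16−10.54)²/10.54 + (27−22.77)²/22.77 + (24−22.77)²/22.77 + (18−23.46)²/23.46 = 6.8484
df = 2
p-value (upper-tail) = 0.03258
At α=0.01: p ≥ α → fail to reject H₀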